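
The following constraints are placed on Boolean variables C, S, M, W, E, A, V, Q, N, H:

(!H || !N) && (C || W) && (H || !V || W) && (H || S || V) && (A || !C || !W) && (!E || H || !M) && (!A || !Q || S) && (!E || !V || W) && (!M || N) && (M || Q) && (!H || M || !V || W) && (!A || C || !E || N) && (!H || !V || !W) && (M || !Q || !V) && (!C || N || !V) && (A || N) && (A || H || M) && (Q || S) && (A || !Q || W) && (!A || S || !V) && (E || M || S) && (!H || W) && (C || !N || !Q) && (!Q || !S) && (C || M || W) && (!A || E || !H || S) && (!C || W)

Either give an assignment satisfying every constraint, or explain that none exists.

Set C = True.
  then (!C || W) forces W = True.
  then (A || !C || !W) forces A = True.
Try S = False:
  (!A || !Q || S) forces Q = False.
  clause (Q || S) is falsified — backtrack.
So S = True.
  then (!Q || !S) forces Q = False.
  then (M || Q) forces M = True.
  then (!M || N) forces N = True.
  then (!H || !N) forces H = False.
  then (!E || H || !M) forces E = False.
Set V = False.
All clauses satisfied.

C: True, S: True, M: True, W: True, E: False, A: True, V: False, Q: False, N: True, H: False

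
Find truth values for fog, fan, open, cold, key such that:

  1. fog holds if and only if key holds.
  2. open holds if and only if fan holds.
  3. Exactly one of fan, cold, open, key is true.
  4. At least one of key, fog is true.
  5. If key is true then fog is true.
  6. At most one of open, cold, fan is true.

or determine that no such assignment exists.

fog = True; fan = False; open = False; cold = False; key = True

  (1) fog=T, key=T — same ✓
  (2) open=F, fan=F — same ✓
  (3) {fan, cold, open, key}: 1 true — exactly one ✓
  (4) {key, fog}: 2 true — at least one ✓
  (5) key=T ⇒ fog: T ✓
  (6) {open, cold, fan}: 0 true — at most one ✓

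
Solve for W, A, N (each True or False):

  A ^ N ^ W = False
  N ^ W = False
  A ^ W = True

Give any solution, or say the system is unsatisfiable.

W = True, A = False, N = True

A ^ N ^ W = F ^ T ^ T = False ✓
N ^ W = T ^ T = False ✓
A ^ W = F ^ T = True ✓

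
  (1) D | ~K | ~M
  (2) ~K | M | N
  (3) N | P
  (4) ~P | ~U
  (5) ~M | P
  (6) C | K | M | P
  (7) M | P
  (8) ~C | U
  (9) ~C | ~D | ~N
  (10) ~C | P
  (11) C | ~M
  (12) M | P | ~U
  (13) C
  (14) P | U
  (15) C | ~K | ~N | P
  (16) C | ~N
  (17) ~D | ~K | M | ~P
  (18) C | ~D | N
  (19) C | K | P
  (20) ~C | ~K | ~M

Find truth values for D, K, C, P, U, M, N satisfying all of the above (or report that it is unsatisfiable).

UNSATISFIABLE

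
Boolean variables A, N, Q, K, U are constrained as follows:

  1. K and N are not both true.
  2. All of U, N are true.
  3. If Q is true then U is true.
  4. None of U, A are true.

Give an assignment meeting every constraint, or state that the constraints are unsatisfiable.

No satisfying assignment exists.

Case U = True:
  Constraint (4) is violated (U=T) — contradiction.
Case U = False:
  Constraint (2) is violated (U=F) — contradiction.
Both cases fail — unsatisfiable.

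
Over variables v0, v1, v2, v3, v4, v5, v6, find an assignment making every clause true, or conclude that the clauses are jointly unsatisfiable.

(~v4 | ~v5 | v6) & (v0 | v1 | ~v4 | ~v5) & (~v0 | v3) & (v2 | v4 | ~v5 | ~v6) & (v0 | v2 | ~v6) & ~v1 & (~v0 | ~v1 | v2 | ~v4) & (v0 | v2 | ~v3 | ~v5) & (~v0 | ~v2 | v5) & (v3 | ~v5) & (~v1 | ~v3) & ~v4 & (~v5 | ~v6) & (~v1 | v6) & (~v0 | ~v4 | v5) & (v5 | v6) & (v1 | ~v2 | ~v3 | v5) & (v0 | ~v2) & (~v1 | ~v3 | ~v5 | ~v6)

v0: True, v1: False, v2: False, v3: True, v4: False, v5: False, v6: True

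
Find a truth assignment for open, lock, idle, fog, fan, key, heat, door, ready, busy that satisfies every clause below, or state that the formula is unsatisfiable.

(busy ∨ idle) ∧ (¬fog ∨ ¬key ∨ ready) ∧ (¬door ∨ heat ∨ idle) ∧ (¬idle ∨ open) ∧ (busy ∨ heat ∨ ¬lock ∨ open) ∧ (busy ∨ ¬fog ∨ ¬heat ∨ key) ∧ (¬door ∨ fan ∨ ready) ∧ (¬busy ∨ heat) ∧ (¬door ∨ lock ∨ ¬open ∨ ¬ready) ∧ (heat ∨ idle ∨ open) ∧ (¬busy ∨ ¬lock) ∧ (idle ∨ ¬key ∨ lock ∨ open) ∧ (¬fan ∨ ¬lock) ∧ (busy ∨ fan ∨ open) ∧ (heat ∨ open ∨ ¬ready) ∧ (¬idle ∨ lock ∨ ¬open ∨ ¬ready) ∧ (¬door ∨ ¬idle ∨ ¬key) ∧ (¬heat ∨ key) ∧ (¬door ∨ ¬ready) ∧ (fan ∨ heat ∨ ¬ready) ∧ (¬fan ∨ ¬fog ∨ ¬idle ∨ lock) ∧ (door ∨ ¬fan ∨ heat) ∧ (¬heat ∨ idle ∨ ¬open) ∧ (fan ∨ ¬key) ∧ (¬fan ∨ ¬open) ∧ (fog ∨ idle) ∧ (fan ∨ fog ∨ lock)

Set open = True.
  then (¬fan ∨ ¬open) forces fan = False.
  then (fan ∨ ¬key) forces key = False.
  then (¬heat ∨ key) forces heat = False.
  then (fan ∨ heat ∨ ¬ready) forces ready = False.
  then (¬door ∨ fan ∨ ready) forces door = False.
  then (¬busy ∨ heat) forces busy = False.
  then (busy ∨ idle) forces idle = True.
Set lock = True.
Set fog = True.
All clauses satisfied.

open = True, lock = True, idle = True, fog = True, fan = False, key = False, heat = False, door = False, ready = False, busy = False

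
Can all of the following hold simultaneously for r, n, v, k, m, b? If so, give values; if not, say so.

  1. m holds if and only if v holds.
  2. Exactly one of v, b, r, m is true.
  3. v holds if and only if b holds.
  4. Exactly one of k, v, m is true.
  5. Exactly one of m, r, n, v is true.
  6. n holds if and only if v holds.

r = True; n = False; v = False; k = True; m = False; b = False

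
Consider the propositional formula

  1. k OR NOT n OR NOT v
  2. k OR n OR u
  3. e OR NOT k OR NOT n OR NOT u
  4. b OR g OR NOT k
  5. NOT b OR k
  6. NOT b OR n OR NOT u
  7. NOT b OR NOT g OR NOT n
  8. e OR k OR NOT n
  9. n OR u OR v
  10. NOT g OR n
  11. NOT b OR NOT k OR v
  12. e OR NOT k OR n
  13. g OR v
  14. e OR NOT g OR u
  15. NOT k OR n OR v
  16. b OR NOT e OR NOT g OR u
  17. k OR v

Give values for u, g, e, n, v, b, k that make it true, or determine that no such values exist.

Set u = False.
Try g = True:
  (NOT g OR n) forces n = True.
  (NOT b OR NOT g OR NOT n) forces b = False.
  (e OR NOT g OR u) forces e = True.
  clause (b OR NOT e OR NOT g OR u) is falsified — backtrack.
So g = False.
  then (g OR v) forces v = True.
Set e = True.
Set n = True.
  then (k OR NOT n OR NOT v) forces k = True.
  then (b OR g OR NOT k) forces b = True.
All clauses satisfied.

u: False, g: False, e: True, n: True, v: True, b: True, k: True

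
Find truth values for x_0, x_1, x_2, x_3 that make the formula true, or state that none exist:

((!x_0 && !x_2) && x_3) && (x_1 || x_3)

x_0 = False, x_1 = True, x_2 = False, x_3 = True

  (!x_0 && !x_2) && x_3 = True
    !x_0 && !x_2 = True
      !x_0 = True
      !x_2 = True
  x_1 || x_3 = True
Both conjuncts True, so the formula holds.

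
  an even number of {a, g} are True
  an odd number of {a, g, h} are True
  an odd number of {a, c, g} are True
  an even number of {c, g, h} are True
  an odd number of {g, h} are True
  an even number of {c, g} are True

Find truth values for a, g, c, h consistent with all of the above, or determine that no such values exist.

The formula is unsatisfiable.

Adding constraints 1, 2, 4, 6 mod 2: every variable appears an even number of times on the left, so the left side is 0.
But the right sides sum to 1 (mod 2). 0 ≠ 1 — the system is inconsistent.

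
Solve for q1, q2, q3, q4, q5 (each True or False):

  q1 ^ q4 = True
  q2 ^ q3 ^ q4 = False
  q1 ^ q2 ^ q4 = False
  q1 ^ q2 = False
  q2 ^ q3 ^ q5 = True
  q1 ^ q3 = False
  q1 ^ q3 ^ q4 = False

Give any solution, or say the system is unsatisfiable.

q1=T, q2=T, q3=T, q4=F, q5=T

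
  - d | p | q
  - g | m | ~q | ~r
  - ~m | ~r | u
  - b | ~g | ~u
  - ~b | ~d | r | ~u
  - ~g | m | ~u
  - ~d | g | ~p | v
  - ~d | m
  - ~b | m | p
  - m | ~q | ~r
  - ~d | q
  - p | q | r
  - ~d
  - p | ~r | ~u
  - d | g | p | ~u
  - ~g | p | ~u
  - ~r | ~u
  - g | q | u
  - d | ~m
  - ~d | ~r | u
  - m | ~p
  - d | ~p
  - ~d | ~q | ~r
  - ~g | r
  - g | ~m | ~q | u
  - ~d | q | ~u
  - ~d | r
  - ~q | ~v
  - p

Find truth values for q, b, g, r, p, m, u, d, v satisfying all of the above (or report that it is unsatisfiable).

Unsatisfiable — no assignment works.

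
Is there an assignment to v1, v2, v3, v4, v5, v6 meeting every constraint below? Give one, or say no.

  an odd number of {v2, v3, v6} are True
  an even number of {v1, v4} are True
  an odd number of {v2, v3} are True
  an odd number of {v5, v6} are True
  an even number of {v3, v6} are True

v1 = True, v2 = True, v3 = False, v4 = True, v5 = True, v6 = False

{v2, v3, v6}: 1 true → odd ✓
{v1, v4}: 2 true → even ✓
{v2, v3}: 1 true → odd ✓
{v5, v6}: 1 true → odd ✓
{v3, v6}: 0 true → even ✓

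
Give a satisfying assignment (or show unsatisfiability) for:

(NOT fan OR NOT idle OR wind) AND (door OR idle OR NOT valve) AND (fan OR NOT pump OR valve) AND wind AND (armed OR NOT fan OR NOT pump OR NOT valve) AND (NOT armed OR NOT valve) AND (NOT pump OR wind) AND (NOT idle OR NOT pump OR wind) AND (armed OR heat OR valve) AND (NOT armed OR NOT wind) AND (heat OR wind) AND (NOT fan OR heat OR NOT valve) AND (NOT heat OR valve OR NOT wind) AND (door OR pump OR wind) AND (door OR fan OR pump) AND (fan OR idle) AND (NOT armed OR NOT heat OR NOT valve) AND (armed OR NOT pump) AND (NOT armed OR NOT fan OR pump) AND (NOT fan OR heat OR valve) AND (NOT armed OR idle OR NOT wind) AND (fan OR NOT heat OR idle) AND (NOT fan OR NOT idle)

Unit clause (wind) forces wind = True.
In (NOT armed OR NOT wind) only NOT armed is left, so armed = False.
In (armed OR NOT pump) only NOT pump is left, so pump = False.
Try valve = False:
  (armed OR heat OR valve) forces heat = True.
  clause (NOT heat OR valve OR NOT wind) is falsified — backtrack.
So valve = True.
Set door = True.
Set fan = True.
  then (NOT fan OR heat OR NOT valve) forces heat = True.
  then (NOT fan OR NOT idle) forces idle = False.
All clauses satisfied.

armed = False; valve = True; door = True; pump = False; fan = True; wind = True; heat = True; idle = False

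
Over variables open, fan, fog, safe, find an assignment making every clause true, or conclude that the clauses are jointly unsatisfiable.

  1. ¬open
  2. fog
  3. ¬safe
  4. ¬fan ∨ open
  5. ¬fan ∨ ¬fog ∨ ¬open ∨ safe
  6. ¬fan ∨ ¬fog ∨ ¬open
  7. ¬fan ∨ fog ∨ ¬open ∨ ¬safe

Unit clause (¬open) forces open = False.
Unit clause (fog) forces fog = True.
Unit clause (¬safe) forces safe = False.
In (¬fan ∨ open) only ¬fan is left, so fan = False.
Check each clause:
  (¬open): ¬open holds.
  (fog): fog holds.
  (¬safe): ¬safe holds.
  (¬fan ∨ open): ¬fan holds.
  (¬fan ∨ ¬fog ∨ ¬open ∨ safe): ¬fan holds.
  (¬fan ∨ ¬fog ∨ ¬open): ¬fan holds.
  (¬fan ∨ fog ∨ ¬open ∨ ¬safe): ¬fan holds.
All clauses satisfied.

open = False, fan = False, fog = True, safe = False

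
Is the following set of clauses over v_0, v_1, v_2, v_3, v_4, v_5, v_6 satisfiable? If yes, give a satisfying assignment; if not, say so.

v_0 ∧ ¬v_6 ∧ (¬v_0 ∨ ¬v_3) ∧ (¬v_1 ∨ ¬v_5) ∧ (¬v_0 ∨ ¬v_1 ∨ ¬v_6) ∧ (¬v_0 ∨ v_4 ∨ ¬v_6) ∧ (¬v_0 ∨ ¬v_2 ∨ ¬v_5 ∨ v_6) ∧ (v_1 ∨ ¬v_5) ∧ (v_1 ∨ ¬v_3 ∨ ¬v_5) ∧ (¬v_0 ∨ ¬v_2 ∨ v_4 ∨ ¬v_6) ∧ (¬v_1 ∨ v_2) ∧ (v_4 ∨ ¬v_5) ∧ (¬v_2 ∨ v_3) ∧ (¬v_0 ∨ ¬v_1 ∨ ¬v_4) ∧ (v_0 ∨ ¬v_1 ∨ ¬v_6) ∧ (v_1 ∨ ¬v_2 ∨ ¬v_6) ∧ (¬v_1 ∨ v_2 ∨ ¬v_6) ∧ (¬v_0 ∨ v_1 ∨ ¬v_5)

Unit clause (v_0) forces v_0 = True.
Unit clause (¬v_6) forces v_6 = False.
In (¬v_0 ∨ ¬v_3) only ¬v_3 is left, so v_3 = False.
In (¬v_2 ∨ v_3) only ¬v_2 is left, so v_2 = False.
In (¬v_1 ∨ v_2) only ¬v_1 is left, so v_1 = False.
In (¬v_0 ∨ v_1 ∨ ¬v_5) only ¬v_5 is left, so v_5 = False.
Set v_4 = False.
All clauses satisfied.

v_0 = True; v_1 = False; v_2 = False; v_3 = False; v_4 = False; v_5 = False; v_6 = False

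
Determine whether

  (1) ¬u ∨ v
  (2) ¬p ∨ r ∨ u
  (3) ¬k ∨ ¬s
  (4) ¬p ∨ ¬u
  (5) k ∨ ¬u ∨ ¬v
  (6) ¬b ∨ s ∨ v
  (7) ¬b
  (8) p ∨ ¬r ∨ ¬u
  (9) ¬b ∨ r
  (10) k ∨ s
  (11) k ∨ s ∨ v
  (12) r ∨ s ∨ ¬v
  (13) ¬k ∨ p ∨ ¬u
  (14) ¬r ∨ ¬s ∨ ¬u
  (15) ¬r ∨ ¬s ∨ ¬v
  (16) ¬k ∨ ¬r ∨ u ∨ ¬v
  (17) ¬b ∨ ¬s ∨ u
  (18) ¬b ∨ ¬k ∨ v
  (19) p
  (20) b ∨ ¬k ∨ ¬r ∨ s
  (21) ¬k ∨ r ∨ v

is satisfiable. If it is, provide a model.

u=F, v=F, p=T, s=T, k=F, r=T, b=F

Unit clause (¬b) forces b = False.
Unit clause (p) forces p = True.
In (¬p ∨ ¬u) only ¬u is left, so u = False.
In (¬p ∨ r ∨ u) only r is left, so r = True.
Try v = True:
  (¬r ∨ ¬s ∨ ¬v) forces s = False.
  (k ∨ s) forces k = True.
  clause (¬k ∨ ¬r ∨ u ∨ ¬v) is falsified — backtrack.
So v = False.
Set s = True.
  then (¬k ∨ ¬s) forces k = False.
All clauses satisfied.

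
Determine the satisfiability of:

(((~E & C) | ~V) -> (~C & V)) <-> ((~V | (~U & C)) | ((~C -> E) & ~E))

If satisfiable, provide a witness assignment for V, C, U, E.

V=T; C=T; U=F; E=T

  (((~E & C) | ~V) -> (~C & V)) <-> ((~V | (~U & C)) | ((~C -> E) & ~E)) = True
    ((~E & C) | ~V) -> (~C & V) = True
      (~E & C) | ~V = False
        ~E & C = False
          ~E = False
        ~V = False
      ~C & V = False
        ~C = False
    (~V | (~U & C)) | ((~C -> E) & ~E) = True
      ~V | (~U & C) = True
        ~V = False
        ~U & C = True
          ~U = True
      (~C -> E) & ~E = False
        ~C -> E = True
          ~C = False
        ~E = False
The formula evaluates to True.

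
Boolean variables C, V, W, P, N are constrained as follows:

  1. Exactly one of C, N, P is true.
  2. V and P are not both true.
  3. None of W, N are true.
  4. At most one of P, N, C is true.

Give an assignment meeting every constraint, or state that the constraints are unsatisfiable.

C = True; V = True; W = False; P = False; N = False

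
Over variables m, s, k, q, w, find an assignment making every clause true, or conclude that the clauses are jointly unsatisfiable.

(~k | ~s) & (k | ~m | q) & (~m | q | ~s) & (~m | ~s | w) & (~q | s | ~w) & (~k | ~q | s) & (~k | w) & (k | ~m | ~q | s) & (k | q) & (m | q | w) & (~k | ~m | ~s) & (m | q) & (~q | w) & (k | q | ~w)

m = False; s = True; k = False; q = True; w = True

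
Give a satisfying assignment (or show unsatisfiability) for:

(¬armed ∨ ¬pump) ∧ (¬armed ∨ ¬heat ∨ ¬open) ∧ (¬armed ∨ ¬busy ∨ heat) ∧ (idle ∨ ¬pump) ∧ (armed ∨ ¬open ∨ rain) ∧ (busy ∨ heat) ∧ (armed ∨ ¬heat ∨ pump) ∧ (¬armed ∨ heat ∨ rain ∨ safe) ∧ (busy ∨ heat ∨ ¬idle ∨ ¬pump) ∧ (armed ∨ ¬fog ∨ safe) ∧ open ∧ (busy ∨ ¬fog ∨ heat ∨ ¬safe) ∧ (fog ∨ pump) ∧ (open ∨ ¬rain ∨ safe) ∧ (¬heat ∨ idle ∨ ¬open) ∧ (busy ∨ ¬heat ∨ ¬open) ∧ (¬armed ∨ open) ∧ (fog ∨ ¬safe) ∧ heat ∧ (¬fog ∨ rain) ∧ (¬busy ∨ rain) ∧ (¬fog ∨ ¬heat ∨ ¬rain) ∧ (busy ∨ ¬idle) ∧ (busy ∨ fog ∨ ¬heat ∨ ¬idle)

Unit clause (open) forces open = True.
Unit clause (heat) forces heat = True.
In (¬armed ∨ ¬heat ∨ ¬open) only ¬armed is left, so armed = False.
In (armed ∨ ¬open ∨ rain) only rain is left, so rain = True.
In (armed ∨ ¬heat ∨ pump) only pump is left, so pump = True.
In (¬heat ∨ idle ∨ ¬open) only idle is left, so idle = True.
In (busy ∨ ¬heat ∨ ¬open) only busy is left, so busy = True.
In (¬fog ∨ ¬heat ∨ ¬rain) only ¬fog is left, so fog = False.
In (fog ∨ ¬safe) only ¬safe is left, so safe = False.
All clauses satisfied.

idle: True, busy: True, heat: True, rain: True, pump: True, armed: False, open: True, fog: False, safe: False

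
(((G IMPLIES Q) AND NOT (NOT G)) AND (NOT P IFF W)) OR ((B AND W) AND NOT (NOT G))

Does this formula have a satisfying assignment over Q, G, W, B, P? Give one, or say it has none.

Q=F; G=T; W=T; B=T; P=F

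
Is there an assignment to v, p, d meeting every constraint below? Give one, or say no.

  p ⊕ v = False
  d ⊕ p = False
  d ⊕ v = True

The formula is unsatisfiable.

Adding constraints 1, 2, 3 mod 2: every variable appears an even number of times on the left, so the left side is 0.
But the right sides sum to 1 (mod 2). 0 ≠ 1 — the system is inconsistent.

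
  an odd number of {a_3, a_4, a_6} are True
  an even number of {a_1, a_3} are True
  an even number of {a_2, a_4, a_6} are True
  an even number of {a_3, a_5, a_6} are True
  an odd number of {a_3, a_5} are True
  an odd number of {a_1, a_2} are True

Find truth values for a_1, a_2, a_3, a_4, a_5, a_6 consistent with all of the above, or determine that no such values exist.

a_1=T; a_2=F; a_3=T; a_4=T; a_5=F; a_6=T

{a_3, a_4, a_6}: 3 true → odd ✓
{a_1, a_3}: 2 true → even ✓
{a_2, a_4, a_6}: 2 true → even ✓
{a_3, a_5, a_6}: 2 true → even ✓
{a_3, a_5}: 1 true → odd ✓
{a_1, a_2}: 1 true → odd ✓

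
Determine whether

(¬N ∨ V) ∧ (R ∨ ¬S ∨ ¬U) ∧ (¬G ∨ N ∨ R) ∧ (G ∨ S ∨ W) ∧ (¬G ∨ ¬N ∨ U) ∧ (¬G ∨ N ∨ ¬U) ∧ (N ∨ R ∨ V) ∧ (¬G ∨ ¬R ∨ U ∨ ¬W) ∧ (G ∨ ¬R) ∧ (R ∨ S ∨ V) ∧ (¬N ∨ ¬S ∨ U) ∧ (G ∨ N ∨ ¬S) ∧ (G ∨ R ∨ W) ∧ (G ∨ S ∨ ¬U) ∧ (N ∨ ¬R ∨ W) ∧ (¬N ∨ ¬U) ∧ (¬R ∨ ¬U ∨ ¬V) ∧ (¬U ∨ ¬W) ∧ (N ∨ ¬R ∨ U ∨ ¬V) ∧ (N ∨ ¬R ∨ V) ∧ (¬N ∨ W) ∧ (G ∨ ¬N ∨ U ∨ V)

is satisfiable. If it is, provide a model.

R: False, N: False, V: True, U: False, G: False, W: True, S: False

Set R = False.
Set N = False.
  then (¬G ∨ N ∨ R) forces G = False.
  then (N ∨ R ∨ V) forces V = True.
  then (G ∨ N ∨ ¬S) forces S = False.
  then (G ∨ R ∨ W) forces W = True.
  then (G ∨ S ∨ ¬U) forces U = False.
All clauses satisfied.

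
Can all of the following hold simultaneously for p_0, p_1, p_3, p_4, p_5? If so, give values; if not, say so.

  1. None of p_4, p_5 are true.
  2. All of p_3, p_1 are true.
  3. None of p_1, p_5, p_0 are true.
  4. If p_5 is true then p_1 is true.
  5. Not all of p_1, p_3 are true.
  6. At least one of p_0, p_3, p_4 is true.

Unsatisfiable — no assignment works.

Case p_1 = True:
  Constraint (3) is violated (p_1=T) — contradiction.
Case p_1 = False:
  Constraint (2) is violated (p_1=F) — contradiction.
Both cases fail — unsatisfiable.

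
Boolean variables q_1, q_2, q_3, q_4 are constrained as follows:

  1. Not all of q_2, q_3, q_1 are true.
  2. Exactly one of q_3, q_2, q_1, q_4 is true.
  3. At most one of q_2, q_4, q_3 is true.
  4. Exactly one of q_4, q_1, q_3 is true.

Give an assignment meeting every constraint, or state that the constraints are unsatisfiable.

q_1: True; q_2: False; q_3: False; q_4: False

  (1) {q_2, q_3, q_1}: 1/3 true — not all ✓
  (2) {q_3, q_2, q_1, q_4}: 1 true — exactly one ✓
  (3) {q_2, q_4, q_3}: 0 true — at most one ✓
  (4) {q_4, q_1, q_3}: 1 true — exactly one ✓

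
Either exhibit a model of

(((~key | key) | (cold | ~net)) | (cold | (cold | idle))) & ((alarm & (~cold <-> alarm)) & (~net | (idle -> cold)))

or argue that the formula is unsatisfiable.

key = False, cold = False, idle = False, alarm = True, net = False

  ((~key | key) | (cold | ~net)) | (cold | (cold | idle)) = True
    (~key | key) | (cold | ~net) = True
      ~key | key = True
        ~key = True
      cold | ~net = True
        ~net = True
    cold | (cold | idle) = False
      cold | idle = False
  (alarm & (~cold <-> alarm)) & (~net | (idle -> cold)) = True
    alarm & (~cold <-> alarm) = True
      ~cold <-> alarm = True
        ~cold = True
    ~net | (idle -> cold) = True
      ~net = True
      idle -> cold = True
Both conjuncts True, so the formula holds.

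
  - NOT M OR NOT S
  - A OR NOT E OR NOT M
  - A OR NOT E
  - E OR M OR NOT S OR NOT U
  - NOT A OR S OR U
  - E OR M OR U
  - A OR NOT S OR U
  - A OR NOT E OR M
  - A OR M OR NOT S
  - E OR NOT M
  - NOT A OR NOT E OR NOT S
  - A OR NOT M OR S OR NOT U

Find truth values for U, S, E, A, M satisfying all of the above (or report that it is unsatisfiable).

U: True, S: False, E: True, A: True, M: True

Set U = True.
Try S = True:
  (NOT M OR NOT S) forces M = False.
  (E OR M OR NOT S OR NOT U) forces E = True.
  (A OR NOT E) forces A = True.
  clause (NOT A OR NOT E OR NOT S) is falsified — backtrack.
So S = False.
Set E = True.
  then (A OR NOT E) forces A = True.
Set M = True.
All clauses satisfied.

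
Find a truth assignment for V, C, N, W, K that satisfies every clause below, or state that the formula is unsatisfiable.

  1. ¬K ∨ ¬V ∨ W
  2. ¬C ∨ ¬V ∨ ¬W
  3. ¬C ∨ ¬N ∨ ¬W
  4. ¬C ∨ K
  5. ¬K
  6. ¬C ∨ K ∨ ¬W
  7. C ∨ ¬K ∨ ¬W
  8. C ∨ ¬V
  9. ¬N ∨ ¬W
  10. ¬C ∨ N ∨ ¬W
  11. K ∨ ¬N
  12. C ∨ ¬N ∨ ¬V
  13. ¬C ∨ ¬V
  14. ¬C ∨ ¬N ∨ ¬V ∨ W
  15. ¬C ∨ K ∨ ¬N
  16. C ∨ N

No satisfying assignment exists.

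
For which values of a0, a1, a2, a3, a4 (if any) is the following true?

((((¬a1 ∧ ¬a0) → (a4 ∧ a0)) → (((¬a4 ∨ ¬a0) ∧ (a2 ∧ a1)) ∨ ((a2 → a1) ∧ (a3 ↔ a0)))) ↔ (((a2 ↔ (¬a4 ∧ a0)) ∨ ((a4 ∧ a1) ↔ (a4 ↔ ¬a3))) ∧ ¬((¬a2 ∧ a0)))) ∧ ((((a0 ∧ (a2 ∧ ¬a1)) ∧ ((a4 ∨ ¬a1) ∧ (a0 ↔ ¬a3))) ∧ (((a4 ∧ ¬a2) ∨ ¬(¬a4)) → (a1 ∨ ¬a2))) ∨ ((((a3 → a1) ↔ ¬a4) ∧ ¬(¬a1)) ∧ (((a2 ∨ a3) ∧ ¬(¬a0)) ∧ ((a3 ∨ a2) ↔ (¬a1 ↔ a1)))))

UNSATISFIABLE

Case a0 = True: the formula simplifies to (((¬a4 ∧ (a2 ∧ a1)) ∨ ((a2 → a1) ∧ a3)) ↔ (((a2 ↔ ¬a4) ∨ ((a4 ∧ a1) ↔ (a4 ↔ ¬a3))) ∧ ¬(¬a2))) ∧ ((((a2 ∧ ¬a1) ∧ ((a4 ∨ ¬a1) ∧ ¬a3)) ∧ (((a4 ∧ ¬a2) ∨ ¬(¬a4)) → (a1 ∨ ¬a2))) ∨ ((((a3 → a1) ↔ ¬a4) ∧ ¬(¬a1)) ∧ ((a2 ∨ a3) ∧ ((a3 ∨ a2) ↔ (¬a1 ↔ a1))))).
  a1 = True: simplifies to (((¬a4 ∧ a2) ∨ a3) ↔ (((a2 ↔ ¬a4) ∨ (a4 ↔ (a4 ↔ ¬a3))) ∧ ¬(¬a2))) ∧ (¬a4 ∧ ((a2 ∨ a3) ∧ ¬((a3 ∨ a2)))).
    a2 = True: the conjunct ¬((a3 ∨ a2)) becomes ¬((a3 ∨ True)) = False.
    a2 = False: simplifies to ¬a3 ∧ (¬a4 ∧ (a3 ∧ ¬a3)).
      a3 = True: the conjunct ¬a3 is False.
      a3 = False: the conjunct a3 is False.
  a1 = False: simplifies to ((¬a2 ∧ a3) ↔ (((a2 ↔ ¬a4) ∨ ¬((a4 ↔ ¬a3))) ∧ ¬(¬a2))) ∧ ((a2 ∧ ¬a3) ∧ (((a4 ∧ ¬a2) ∨ ¬(¬a4)) → ¬a2)).
    a2 = True: simplifies to ¬((¬a4 ∨ ¬((a4 ↔ ¬a3)))) ∧ (¬a3 ∧ ¬a4).
      a4 = True: the conjunct ¬a4 is False.
      a4 = False: the conjunct ¬((¬a4 ∨ ¬((a4 ↔ ¬a3)))) becomes ¬((True ∨ ¬a3)) = False.
    a2 = False: the conjunct a2 is False.
Case a0 = False: the conjunct (((a0 ∧ (a2 ∧ ¬a1)) ∧ ((a4 ∨ ¬a1) ∧ (a0 ↔ ¬a3))) ∧ (((a4 ∧ ¬a2) ∨ ¬(¬a4)) → (a1 ∨ ¬a2))) ∨ ((((a3 → a1) ↔ ¬a4) ∧ ¬(¬a1)) ∧ (((a2 ∨ a3) ∧ ¬(¬a0)) ∧ ((a3 ∨ a2) ↔ (¬a1 ↔ a1)))) becomes (False ∧ (((a4 ∧ ¬a2) ∨ ¬(¬a4)) → (a1 ∨ ¬a2))) ∨ ((((a3 → a1) ↔ ¬a4) ∧ ¬(¬a1)) ∧ False) = False.
Both cases fail — unsatisfiable.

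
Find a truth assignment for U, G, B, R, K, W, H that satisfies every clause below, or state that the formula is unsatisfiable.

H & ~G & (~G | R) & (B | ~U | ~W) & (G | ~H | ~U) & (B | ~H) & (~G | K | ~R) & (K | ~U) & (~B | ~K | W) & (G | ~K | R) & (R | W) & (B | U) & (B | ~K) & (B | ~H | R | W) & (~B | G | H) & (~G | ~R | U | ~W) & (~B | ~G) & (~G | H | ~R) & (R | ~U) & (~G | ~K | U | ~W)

U = False; G = False; B = True; R = False; K = False; W = True; H = True

Unit clause (H) forces H = True.
Unit clause (~G) forces G = False.
In (G | ~H | ~U) only ~U is left, so U = False.
In (B | ~H) only B is left, so B = True.
Set R = False.
  then (G | ~K | R) forces K = False.
  then (R | W) forces W = True.
All clauses satisfied.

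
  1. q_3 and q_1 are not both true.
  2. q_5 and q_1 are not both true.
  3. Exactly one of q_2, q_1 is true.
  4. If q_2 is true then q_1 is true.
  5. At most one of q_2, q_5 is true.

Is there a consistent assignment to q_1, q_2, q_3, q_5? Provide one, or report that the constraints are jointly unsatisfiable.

q_1: True; q_2: False; q_3: False; q_5: False

  (1) q_3=F, q_1=T — not both ✓
  (2) q_5=F, q_1=T — not both ✓
  (3) {q_2, q_1}: 1 true — exactly one ✓
  (4) q_2=F ⇒ q_1: vacuous ✓
  (5) {q_2, q_5}: 0 true — at most one ✓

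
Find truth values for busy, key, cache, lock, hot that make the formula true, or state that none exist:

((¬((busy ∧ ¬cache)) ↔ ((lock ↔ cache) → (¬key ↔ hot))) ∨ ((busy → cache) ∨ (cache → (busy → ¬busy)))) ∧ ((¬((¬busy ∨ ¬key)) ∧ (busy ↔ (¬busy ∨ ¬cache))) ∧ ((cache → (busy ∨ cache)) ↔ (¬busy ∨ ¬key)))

Case busy = True: the formula simplifies to ((¬(¬cache) ↔ ((lock ↔ cache) → (¬key ↔ hot))) ∨ (cache ∨ ¬cache)) ∧ ((¬(¬key) ∧ ¬cache) ∧ ¬key).
  key = True: the conjunct ¬key is False.
  key = False: the conjunct ¬(¬key) becomes ¬(¬False) = False.
Case busy = False: the conjunct ¬((¬busy ∨ ¬key)) becomes ¬((True ∨ ¬key)) = False.
Both cases fail — unsatisfiable.

UNSATISFIABLE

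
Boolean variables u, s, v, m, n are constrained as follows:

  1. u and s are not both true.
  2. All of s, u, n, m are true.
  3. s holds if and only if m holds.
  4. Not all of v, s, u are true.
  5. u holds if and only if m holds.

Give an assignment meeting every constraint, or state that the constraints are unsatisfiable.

Case u = True:
  (1) with u=T forces s = False.
  Constraint (2) is violated (s=F) — contradiction.
Case u = False:
  Constraint (2) is violated (u=F) — contradiction.
Both cases fail — unsatisfiable.

Unsatisfiable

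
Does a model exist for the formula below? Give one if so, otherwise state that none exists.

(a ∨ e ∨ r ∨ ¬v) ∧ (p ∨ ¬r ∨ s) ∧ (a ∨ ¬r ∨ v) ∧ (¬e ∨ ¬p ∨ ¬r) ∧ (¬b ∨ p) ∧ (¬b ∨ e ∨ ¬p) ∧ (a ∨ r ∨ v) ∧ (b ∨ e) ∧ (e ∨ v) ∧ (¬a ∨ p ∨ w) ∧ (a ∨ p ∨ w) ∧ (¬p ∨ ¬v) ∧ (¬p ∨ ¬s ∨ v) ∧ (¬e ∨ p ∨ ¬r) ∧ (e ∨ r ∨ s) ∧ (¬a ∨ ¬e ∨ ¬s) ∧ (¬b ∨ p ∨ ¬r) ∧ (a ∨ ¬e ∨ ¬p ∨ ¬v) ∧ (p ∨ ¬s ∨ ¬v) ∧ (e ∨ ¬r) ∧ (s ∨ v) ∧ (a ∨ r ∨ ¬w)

a: True, w: True, r: False, b: False, p: False, e: True, s: False, v: True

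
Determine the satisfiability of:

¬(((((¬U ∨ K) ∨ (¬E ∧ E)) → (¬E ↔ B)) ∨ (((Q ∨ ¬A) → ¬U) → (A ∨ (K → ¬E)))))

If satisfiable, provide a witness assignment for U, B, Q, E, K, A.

U = False; B = True; Q = True; E = True; K = True; A = False

  ¬(((((¬U ∨ K) ∨ (¬E ∧ E)) → (¬E ↔ B)) ∨ (((Q ∨ ¬A) → ¬U) → (A ∨ (K → ¬E))))) = True
    (((¬U ∨ K) ∨ (¬E ∧ E)) → (¬E ↔ B)) ∨ (((Q ∨ ¬A) → ¬U) → (A ∨ (K → ¬E))) = False
      ((¬U ∨ K) ∨ (¬E ∧ E)) → (¬E ↔ B) = False
        (¬U ∨ K) ∨ (¬E ∧ E) = True
          ¬U ∨ K = True
            ¬U = True
          ¬E ∧ E = False
            ¬E = False
        ¬E ↔ B = False
          ¬E = False
      ((Q ∨ ¬A) → ¬U) → (A ∨ (K → ¬E)) = False
        (Q ∨ ¬A) → ¬U = True
          Q ∨ ¬A = True
            ¬A = True
          ¬U = True
        A ∨ (K → ¬E) = False
          K → ¬E = False
            ¬E = False
The formula evaluates to True.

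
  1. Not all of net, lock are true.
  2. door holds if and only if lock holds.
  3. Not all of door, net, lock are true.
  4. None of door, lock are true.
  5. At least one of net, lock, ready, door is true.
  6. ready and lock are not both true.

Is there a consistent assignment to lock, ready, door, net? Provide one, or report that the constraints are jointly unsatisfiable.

lock=F, ready=T, door=F, net=T

  (1) {net, lock}: 1/2 true — not all ✓
  (2) door=F, lock=F — same ✓
  (3) {door, net, lock}: 1/3 true — not all ✓
  (4) {door, lock}: 0 true — none ✓
  (5) {net, lock, ready, door}: 2 true — at least one ✓
  (6) ready=T, lock=F — not both ✓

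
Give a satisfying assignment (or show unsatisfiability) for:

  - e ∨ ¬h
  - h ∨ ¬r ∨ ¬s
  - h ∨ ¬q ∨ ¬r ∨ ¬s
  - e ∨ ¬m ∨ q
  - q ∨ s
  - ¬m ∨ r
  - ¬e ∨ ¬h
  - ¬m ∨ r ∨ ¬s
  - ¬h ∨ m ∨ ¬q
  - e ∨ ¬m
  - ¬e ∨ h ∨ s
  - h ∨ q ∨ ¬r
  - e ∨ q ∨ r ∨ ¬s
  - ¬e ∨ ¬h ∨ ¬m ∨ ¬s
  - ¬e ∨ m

s: True, r: False, q: True, h: False, e: False, m: False

Set s = True.
Set r = False.
  then (¬m ∨ r) forces m = False.
  then (¬e ∨ m) forces e = False.
  then (e ∨ ¬h) forces h = False.
  then (e ∨ q ∨ r ∨ ¬s) forces q = True.
All clauses satisfied.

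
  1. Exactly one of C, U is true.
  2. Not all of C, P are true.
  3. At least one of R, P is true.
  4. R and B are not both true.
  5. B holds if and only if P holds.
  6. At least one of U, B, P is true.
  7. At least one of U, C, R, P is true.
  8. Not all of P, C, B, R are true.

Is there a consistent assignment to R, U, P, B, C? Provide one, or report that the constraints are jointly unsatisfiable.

R: True, U: True, P: False, B: False, C: False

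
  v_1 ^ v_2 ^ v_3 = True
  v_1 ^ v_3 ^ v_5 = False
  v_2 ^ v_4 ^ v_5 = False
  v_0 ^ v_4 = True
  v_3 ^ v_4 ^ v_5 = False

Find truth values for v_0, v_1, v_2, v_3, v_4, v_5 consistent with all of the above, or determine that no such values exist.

v_0=F, v_1=T, v_2=F, v_3=F, v_4=T, v_5=T

v_1 ^ v_2 ^ v_3 = T ^ F ^ F = True ✓
v_1 ^ v_3 ^ v_5 = T ^ F ^ T = False ✓
v_2 ^ v_4 ^ v_5 = F ^ T ^ T = False ✓
v_0 ^ v_4 = F ^ T = True ✓
v_3 ^ v_4 ^ v_5 = F ^ T ^ T = False ✓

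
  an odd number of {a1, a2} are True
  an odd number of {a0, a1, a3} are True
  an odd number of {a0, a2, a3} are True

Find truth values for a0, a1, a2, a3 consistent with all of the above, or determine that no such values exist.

No satisfying assignment exists.

Adding constraints 1, 2, 3 mod 2: every variable appears an even number of times on the left, so the left side is 0.
But the right sides sum to 1 (mod 2). 0 ≠ 1 — the system is inconsistent.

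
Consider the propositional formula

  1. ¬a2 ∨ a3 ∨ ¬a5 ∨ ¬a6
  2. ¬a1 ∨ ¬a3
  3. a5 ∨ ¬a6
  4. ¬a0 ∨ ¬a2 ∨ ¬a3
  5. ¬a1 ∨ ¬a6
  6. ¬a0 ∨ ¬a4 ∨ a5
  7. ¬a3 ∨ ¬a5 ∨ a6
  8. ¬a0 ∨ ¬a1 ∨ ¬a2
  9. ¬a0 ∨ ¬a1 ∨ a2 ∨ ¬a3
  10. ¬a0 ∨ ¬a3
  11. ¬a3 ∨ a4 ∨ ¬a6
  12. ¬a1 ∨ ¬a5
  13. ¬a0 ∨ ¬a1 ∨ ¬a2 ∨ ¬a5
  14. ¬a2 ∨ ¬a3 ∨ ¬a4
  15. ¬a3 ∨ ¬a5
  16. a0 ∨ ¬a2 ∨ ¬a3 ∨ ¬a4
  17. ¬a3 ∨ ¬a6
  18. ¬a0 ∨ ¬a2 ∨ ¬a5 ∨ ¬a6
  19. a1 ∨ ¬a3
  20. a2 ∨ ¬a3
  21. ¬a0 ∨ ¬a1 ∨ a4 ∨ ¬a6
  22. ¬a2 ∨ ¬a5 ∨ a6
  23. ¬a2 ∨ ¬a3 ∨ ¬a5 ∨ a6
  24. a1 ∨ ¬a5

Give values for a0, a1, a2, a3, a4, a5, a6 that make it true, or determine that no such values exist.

a0 = False, a1 = True, a2 = False, a3 = False, a4 = False, a5 = False, a6 = False

Set a0 = False.
Set a1 = True.
  then (¬a1 ∨ ¬a3) forces a3 = False.
  then (¬a1 ∨ ¬a6) forces a6 = False.
  then (¬a1 ∨ ¬a5) forces a5 = False.
Set a2 = False.
Set a4 = False.
All clauses satisfied.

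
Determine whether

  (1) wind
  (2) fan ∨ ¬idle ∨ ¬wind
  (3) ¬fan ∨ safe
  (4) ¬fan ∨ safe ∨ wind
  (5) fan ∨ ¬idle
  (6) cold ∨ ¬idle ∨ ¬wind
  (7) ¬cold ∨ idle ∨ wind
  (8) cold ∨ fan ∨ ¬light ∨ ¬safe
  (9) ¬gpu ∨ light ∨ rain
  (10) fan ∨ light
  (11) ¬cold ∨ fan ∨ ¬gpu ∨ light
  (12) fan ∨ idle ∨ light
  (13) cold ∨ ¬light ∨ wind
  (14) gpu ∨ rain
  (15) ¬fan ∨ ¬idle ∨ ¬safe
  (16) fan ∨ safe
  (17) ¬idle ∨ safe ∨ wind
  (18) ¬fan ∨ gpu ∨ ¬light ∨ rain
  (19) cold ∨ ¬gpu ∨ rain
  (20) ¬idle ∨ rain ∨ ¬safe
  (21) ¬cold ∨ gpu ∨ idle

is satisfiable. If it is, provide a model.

Unit clause (wind) forces wind = True.
Set cold = True.
Try idle = True:
  (fan ∨ ¬idle ∨ ¬wind) forces fan = True.
  (¬fan ∨ safe) forces safe = True.
  clause (¬fan ∨ ¬idle ∨ ¬safe) is falsified — backtrack.
So idle = False.
  then (¬cold ∨ gpu ∨ idle) forces gpu = True.
Set rain = True.
Set fan = False.
  then (fan ∨ light) forces light = True.
  then (fan ∨ safe) forces safe = True.
All clauses satisfied.

wind = True, cold = True, idle = False, gpu = True, rain = True, fan = False, light = True, safe = True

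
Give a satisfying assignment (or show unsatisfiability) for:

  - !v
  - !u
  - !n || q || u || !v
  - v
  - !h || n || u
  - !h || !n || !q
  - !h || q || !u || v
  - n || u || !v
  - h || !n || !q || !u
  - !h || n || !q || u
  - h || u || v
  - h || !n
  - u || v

Case v = True:
  Clause (!v) is falsified — contradiction.
Case v = False:
  Clause (v) is falsified — contradiction.
Both cases fail, so the formula is unsatisfiable.

The formula is unsatisfiable.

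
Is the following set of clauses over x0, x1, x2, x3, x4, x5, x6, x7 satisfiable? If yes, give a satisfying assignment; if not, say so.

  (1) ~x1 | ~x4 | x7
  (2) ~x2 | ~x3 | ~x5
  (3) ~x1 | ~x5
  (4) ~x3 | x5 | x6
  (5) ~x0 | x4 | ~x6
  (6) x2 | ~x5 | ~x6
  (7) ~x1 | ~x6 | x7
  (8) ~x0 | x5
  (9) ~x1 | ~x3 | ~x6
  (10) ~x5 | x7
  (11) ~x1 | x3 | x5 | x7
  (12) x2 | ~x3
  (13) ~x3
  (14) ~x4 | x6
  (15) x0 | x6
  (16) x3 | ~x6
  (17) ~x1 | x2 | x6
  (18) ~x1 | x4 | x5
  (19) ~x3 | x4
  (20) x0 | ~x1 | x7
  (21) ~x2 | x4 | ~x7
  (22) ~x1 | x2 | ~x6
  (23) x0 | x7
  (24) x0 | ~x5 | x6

x0 = True; x1 = False; x2 = False; x3 = False; x4 = False; x5 = True; x6 = False; x7 = True

Unit clause (~x3) forces x3 = False.
In (x3 | ~x6) only ~x6 is left, so x6 = False.
In (~x4 | x6) only ~x4 is left, so x4 = False.
In (x0 | x6) only x0 is left, so x0 = True.
In (~x0 | x5) only x5 is left, so x5 = True.
In (~x5 | x7) only x7 is left, so x7 = True.
In (~x2 | x4 | ~x7) only ~x2 is left, so x2 = False.
In (~x1 | ~x5) only ~x1 is left, so x1 = False.
All clauses satisfied.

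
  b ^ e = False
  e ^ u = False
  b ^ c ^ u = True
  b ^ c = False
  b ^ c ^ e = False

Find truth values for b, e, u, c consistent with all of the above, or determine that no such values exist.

Adding constraints 2, 3, 5 mod 2: every variable appears an even number of times on the left, so the left side is 0.
But the right sides sum to 1 (mod 2). 0 ≠ 1 — the system is inconsistent.

UNSATISFIABLE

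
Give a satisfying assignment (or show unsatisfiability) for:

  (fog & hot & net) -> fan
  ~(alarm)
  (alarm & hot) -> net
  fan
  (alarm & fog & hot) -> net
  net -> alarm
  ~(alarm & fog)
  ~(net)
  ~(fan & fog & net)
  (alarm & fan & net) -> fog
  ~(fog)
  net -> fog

fan=T, net=F, hot=F, alarm=F, fog=F

Unit clause (~alarm) forces alarm = False.
Unit clause (~net) forces net = False.
Unit clause (fan) forces fan = True.
Unit clause (~fog) forces fog = False.
Set hot = False.
All clauses satisfied.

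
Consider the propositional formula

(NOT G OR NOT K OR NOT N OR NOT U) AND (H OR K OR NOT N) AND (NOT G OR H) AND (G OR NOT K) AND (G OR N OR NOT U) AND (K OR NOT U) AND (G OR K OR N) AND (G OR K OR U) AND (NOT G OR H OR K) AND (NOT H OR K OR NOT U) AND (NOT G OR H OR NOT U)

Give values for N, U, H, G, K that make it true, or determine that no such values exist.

N=F; U=T; H=T; G=T; K=T

Set N = False.
Set U = True.
  then (G OR N OR NOT U) forces G = True.
  then (K OR NOT U) forces K = True.
  then (NOT G OR H OR NOT U) forces H = True.
All clauses satisfied.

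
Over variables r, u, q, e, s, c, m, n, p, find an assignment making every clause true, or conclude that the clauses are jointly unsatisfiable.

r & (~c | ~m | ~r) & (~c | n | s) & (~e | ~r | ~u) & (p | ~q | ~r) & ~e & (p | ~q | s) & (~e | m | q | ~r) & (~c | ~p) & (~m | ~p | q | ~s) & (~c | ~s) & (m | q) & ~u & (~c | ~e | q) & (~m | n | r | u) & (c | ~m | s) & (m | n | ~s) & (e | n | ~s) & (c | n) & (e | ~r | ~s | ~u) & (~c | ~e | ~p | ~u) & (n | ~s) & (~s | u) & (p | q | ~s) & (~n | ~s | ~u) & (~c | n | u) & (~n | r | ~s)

r = True, u = False, q = True, e = False, s = False, c = False, m = False, n = True, p = True

Unit clause (r) forces r = True.
Unit clause (~e) forces e = False.
Unit clause (~u) forces u = False.
In (~s | u) only ~s is left, so s = False.
Try q = False:
  (m | q) forces m = True.
  (~c | ~m | ~r) forces c = False.
  clause (c | ~m | s) is falsified — backtrack.
So q = True.
  then (p | ~q | ~r) forces p = True.
  then (~c | ~p) forces c = False.
  then (c | ~m | s) forces m = False.
  then (c | n) forces n = True.
All clauses satisfied.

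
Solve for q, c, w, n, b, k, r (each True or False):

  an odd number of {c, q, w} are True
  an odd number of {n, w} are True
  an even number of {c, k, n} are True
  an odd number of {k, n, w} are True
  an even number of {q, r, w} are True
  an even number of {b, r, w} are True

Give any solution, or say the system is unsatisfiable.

q = False; c = True; w = False; n = True; b = False; k = False; r = False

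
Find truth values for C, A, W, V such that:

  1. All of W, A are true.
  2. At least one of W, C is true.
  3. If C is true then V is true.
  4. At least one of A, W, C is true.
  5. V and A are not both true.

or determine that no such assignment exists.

C = False, A = True, W = True, V = False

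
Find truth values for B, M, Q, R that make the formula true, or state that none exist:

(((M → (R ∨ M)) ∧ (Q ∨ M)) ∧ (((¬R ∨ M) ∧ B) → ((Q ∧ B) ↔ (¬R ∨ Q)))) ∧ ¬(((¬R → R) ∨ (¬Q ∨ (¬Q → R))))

The formula is unsatisfiable.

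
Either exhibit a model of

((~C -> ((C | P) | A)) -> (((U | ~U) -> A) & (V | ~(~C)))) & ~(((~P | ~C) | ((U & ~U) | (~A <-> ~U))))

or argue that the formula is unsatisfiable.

P = True; U = False; V = False; A = True; C = True

  (~C -> ((C | P) | A)) -> (((U | ~U) -> A) & (V | ~(~C))) = True
    ~C -> ((C | P) | A) = True
      ~C = False
      (C | P) | A = True
        C | P = True
    ((U | ~U) -> A) & (V | ~(~C)) = True
      (U | ~U) -> A = True
        U | ~U = True
          ~U = True
      V | ~(~C) = True
        ~(~C) = True
          ~C = False
  ~(((~P | ~C) | ((U & ~U) | (~A <-> ~U)))) = True
    (~P | ~C) | ((U & ~U) | (~A <-> ~U)) = False
      ~P | ~C = False
        ~P = False
        ~C = False
      (U & ~U) | (~A <-> ~U) = False
        U & ~U = False
          ~U = True
        ~A <-> ~U = False
          ~A = False
          ~U = True
Both conjuncts True, so the formula holds.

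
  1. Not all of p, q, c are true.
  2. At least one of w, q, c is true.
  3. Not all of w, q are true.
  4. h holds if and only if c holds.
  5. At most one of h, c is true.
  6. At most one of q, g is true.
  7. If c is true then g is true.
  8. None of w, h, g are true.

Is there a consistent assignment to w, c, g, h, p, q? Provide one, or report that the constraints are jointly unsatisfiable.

w=F, c=F, g=F, h=F, p=T, q=T

  (1) {p, q, c}: 2/3 true — not all ✓
  (2) {w, q, c}: 1 true — at least one ✓
  (3) {w, q}: 1/2 true — not all ✓
  (4) h=F, c=F — same ✓
  (5) {h, c}: 0 true — at most one ✓
  (6) {q, g}: 1 true — at most one ✓
  (7) c=F ⇒ g: vacuous ✓
  (8) {w, h, g}: 0 true — none ✓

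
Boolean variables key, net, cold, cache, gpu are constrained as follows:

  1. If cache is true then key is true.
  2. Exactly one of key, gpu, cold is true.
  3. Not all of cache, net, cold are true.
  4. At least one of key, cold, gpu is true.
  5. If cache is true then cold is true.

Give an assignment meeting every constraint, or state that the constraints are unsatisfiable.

key = False, net = False, cold = False, cache = False, gpu = True

  (1) cache=F ⇒ key: vacuous ✓
  (2) {key, gpu, cold}: 1 true — exactly one ✓
  (3) {cache, net, cold}: 0/3 true — not all ✓
  (4) {key, cold, gpu}: 1 true — at least one ✓
  (5) cache=F ⇒ cold: vacuous ✓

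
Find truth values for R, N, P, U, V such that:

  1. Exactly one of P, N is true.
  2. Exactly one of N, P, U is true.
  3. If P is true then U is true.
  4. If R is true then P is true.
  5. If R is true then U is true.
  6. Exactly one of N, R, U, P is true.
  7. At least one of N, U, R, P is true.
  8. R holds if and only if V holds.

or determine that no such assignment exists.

R=F, N=T, P=F, U=F, V=F

  (1) {P, N}: 1 true — exactly one ✓
  (2) {N, P, U}: 1 true — exactly one ✓
  (3) P=F ⇒ U: vacuous ✓
  (4) R=F ⇒ P: vacuous ✓
  (5) R=F ⇒ U: vacuous ✓
  (6) {N, R, U, P}: 1 true — exactly one ✓
  (7) {N, U, R, P}: 1 true — at least one ✓
  (8) R=F, V=F — same ✓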